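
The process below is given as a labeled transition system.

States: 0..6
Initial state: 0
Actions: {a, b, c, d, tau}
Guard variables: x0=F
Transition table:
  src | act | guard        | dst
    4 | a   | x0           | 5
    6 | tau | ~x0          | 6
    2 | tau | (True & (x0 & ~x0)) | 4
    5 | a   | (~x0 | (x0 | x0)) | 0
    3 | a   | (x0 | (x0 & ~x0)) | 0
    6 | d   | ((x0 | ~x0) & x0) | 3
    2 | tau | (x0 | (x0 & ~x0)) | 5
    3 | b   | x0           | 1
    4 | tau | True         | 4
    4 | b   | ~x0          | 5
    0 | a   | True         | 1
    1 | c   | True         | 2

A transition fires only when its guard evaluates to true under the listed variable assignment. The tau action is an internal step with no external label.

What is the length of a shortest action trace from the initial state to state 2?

Answer: 2

Trace:
Layered search for 2:
  Layer 0: {0}
  Layer 1: {1}
  Layer 2: {2}
depth(2)=2, e.g. a·c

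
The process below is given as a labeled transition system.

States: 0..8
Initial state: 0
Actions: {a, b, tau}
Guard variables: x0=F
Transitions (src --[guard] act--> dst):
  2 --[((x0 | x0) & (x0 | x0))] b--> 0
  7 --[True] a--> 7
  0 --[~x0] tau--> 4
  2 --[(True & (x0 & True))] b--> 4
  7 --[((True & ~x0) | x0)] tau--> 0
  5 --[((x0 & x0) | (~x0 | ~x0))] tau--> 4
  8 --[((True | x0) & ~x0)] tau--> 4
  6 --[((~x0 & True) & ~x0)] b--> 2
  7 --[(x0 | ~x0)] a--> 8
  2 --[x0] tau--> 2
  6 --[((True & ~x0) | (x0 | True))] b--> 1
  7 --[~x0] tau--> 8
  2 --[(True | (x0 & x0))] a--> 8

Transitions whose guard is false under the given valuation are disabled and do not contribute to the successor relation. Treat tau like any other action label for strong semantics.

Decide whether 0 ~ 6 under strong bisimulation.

Answer: NOT BISIMILAR

Analysis:
Compute ~ classes (split until stable):
  round 0: {{0,1,2,3,4,5,6,7,8}}
  round 1: {{0,5,8},{1,3,4},{2},{6},{7}}
5 equivalence class(es) (converged in 2)
[0]={0,5,8}  [6]={6}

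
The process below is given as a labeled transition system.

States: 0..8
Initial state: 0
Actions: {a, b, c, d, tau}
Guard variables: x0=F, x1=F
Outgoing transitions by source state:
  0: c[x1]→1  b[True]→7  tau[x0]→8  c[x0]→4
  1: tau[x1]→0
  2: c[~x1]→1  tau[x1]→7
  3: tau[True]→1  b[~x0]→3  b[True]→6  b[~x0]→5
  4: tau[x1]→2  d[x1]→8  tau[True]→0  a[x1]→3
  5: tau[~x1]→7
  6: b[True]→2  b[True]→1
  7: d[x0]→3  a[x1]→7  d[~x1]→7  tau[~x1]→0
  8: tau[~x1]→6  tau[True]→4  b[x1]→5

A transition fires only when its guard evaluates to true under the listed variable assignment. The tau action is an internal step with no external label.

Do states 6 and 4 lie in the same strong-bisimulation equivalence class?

Bisimulation quotient by refinement:
  π0 = {{0,1,2,3,4,5,6,7,8}}
  π1 = {{0,6},{1},{2},{3},{4,5,8},{7}}
  π2 = {{0},{1},{2},{3},{4},{5},{6},{7},{8}}
9 equivalence class(es) (converged in 3)
class of 6: {6}; class of 4: {4}

Answer: NOT BISIMILAR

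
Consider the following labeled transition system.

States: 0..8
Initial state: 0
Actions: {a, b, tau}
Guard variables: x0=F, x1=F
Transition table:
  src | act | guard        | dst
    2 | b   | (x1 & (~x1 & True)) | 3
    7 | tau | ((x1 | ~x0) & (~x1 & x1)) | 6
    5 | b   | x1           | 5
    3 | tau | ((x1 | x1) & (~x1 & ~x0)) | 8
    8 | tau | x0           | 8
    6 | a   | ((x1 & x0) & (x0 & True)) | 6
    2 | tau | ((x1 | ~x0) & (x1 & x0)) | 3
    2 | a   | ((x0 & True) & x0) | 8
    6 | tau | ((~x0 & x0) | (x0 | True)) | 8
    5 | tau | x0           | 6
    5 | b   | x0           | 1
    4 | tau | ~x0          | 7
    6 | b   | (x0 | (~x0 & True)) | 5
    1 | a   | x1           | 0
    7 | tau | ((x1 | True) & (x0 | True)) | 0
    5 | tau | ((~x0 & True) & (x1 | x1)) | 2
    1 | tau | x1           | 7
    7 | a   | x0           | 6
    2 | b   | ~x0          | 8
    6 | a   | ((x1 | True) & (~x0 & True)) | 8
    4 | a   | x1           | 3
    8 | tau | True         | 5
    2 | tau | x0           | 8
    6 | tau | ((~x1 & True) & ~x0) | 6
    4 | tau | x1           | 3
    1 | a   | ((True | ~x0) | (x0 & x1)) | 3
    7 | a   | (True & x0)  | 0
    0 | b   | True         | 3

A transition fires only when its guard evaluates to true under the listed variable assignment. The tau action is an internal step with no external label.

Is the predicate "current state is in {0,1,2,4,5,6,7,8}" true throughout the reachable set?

Allowed set {0,1,2,4,5,6,7,8}
R = {0,3}
  0: ok
  3: outside
counterexample path to 3: b

Answer: INVARIANT VIOLATED at state 3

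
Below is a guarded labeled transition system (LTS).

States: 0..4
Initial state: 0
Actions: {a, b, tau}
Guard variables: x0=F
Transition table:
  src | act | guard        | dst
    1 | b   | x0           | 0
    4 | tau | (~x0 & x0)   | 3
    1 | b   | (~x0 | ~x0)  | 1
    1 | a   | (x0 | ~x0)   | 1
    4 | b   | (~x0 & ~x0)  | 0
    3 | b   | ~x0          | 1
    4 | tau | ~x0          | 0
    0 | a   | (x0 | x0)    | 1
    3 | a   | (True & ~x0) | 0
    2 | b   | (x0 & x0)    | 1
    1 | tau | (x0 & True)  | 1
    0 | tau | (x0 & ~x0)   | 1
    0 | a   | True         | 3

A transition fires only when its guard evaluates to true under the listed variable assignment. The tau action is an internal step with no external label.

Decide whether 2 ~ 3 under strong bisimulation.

Compute ~ classes (split until stable):
  π0 = {{0,1,2,3,4}}
  π1 = {{0},{1,3},{2},{4}}
  π2 = {{0},{1},{2},{3},{4}}
5 equivalence class(es) (converged in 3)
class of 2: {2}; class of 3: {3}

Answer: NOT BISIMILAR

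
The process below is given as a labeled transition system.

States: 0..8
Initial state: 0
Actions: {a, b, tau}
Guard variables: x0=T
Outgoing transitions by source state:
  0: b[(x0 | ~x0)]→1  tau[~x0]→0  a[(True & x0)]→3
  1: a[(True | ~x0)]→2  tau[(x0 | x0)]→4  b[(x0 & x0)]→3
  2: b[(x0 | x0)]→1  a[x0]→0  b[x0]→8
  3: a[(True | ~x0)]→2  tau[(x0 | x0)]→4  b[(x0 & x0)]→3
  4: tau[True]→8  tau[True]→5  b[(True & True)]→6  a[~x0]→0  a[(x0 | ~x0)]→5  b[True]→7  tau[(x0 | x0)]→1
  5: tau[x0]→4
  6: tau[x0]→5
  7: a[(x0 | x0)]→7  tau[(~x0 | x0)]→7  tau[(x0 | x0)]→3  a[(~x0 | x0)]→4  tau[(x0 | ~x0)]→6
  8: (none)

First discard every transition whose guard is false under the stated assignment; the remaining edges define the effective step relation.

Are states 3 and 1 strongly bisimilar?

Answer: BISIMILAR

Analysis:
Compute ~ classes (split until stable):
  π0 = {{0,1,2,3,4,5,6,7,8}}
  π1 = {{0,2},{1,3,4},{5,6},{7},{8}}
  π2 = {{0},{1,3},{2},{4},{5},{6},{7},{8}}
8 equivalence class(es) (converged in 3)
3∈{1,3}, 1∈{1,3}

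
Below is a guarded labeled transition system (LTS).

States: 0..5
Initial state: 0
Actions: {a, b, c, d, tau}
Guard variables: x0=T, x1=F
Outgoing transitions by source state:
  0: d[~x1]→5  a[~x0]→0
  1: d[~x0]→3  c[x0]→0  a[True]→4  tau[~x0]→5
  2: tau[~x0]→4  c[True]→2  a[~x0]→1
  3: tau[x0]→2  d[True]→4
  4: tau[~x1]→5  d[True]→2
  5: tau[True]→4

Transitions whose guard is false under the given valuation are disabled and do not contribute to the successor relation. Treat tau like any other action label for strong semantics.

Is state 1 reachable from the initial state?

After dropping false guards: 9 live edges.
L0 = {0}
L1 = {5}  total {0,5}
L2 = {4}  total {0,4,5}
L3 = {2}  total {0,2,4,5}
R = {0,2,4,5}

Answer: UNREACHABLE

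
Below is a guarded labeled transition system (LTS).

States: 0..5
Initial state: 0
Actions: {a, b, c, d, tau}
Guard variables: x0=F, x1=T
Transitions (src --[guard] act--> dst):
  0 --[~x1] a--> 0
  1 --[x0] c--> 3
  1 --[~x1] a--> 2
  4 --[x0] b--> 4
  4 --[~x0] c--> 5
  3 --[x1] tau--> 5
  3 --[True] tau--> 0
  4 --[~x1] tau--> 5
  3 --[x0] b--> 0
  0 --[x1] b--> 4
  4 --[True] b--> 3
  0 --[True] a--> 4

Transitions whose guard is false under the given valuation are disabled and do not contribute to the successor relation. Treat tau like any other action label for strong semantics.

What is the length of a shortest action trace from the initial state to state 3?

Answer: 2

Working:
Layered search for 3:
  Layer 0: {0}
  Layer 1: {4}
  Layer 2: {3,5}
3 enters at depth 2; path a·b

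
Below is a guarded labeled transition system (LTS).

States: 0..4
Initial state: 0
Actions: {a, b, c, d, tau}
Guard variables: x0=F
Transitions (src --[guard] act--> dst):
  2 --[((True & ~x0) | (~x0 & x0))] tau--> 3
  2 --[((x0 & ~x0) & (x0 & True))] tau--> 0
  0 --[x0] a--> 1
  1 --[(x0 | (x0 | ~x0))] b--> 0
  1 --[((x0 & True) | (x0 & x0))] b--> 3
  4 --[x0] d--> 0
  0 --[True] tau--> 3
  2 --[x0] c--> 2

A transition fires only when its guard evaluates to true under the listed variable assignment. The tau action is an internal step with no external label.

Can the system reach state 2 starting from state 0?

Guard filter leaves 3 enabled edge(s).
Layer 0: {0}
Layer 1: {3}  cumulative {0,3}
R = {0,3}

Answer: UNREACHABLE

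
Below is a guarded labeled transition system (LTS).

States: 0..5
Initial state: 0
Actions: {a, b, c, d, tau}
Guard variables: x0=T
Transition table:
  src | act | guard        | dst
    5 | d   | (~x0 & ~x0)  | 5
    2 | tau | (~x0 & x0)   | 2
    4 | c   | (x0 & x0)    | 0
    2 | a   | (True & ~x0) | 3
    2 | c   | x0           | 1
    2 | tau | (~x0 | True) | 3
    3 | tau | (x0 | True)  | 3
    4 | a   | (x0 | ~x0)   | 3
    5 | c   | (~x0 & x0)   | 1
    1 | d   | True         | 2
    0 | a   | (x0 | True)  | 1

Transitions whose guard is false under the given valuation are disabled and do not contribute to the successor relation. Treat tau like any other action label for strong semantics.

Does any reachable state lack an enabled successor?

Answer: DEADLOCK-FREE

Working:
Reach set: {0,1,2,3}
  0: a→1  [1 exit(s)]
  1: d→2  [1 exit(s)]
  2: c→1  tau→3  [2 exit(s)]
  3: tau→3  [1 exit(s)]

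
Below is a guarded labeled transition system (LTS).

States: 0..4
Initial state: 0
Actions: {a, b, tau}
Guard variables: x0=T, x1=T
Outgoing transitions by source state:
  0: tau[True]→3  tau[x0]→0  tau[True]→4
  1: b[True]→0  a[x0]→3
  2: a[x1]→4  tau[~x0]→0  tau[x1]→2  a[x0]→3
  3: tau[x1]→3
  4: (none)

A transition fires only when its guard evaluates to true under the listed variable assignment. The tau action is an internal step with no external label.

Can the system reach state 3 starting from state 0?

Guard filter leaves 9 enabled edge(s).
L0 = {0}
L1 = {3,4}  total {0,3,4}
R = {0,3,4}
Path to 3: tau

Answer: REACHABLE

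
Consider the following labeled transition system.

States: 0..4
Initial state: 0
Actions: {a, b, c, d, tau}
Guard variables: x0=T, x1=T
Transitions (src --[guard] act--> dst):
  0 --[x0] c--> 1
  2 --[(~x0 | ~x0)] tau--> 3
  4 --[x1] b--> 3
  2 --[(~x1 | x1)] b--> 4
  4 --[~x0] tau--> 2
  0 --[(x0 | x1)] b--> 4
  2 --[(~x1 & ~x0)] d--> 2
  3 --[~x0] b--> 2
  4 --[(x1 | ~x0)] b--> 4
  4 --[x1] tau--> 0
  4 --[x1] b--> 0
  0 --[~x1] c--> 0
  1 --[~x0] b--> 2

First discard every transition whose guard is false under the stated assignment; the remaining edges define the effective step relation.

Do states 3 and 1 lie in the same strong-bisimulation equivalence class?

Bisimulation quotient by refinement:
  π0 = {{0,1,2,3,4}}
  π1 = {{0},{1,3},{2},{4}}
stable after 2 split(s): 4 block(s)
3∈{1,3}, 1∈{1,3}

Answer: BISIMILAR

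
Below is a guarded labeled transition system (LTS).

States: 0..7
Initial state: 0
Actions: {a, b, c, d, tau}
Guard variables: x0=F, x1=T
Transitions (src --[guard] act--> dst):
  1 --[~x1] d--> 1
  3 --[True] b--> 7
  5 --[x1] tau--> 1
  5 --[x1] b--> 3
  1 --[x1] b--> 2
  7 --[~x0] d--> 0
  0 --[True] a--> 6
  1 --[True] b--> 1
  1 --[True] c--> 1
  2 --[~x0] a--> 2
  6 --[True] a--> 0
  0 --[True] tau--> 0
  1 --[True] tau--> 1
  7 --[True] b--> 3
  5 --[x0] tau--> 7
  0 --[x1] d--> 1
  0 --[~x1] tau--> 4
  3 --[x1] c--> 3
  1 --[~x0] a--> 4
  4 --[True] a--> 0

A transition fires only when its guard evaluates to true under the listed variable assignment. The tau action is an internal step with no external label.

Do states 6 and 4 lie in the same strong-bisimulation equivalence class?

Refine partition for ~:
  P[0] = {{0,1,2,3,4,5,6,7}}
  P[1] = {{0},{1},{2,4,6},{3},{5},{7}}
  P[2] = {{0},{1},{2},{3},{4,6},{5},{7}}
7 equivalence class(es) (converged in 3)
6∈{4,6}, 4∈{4,6}

Answer: BISIMILAR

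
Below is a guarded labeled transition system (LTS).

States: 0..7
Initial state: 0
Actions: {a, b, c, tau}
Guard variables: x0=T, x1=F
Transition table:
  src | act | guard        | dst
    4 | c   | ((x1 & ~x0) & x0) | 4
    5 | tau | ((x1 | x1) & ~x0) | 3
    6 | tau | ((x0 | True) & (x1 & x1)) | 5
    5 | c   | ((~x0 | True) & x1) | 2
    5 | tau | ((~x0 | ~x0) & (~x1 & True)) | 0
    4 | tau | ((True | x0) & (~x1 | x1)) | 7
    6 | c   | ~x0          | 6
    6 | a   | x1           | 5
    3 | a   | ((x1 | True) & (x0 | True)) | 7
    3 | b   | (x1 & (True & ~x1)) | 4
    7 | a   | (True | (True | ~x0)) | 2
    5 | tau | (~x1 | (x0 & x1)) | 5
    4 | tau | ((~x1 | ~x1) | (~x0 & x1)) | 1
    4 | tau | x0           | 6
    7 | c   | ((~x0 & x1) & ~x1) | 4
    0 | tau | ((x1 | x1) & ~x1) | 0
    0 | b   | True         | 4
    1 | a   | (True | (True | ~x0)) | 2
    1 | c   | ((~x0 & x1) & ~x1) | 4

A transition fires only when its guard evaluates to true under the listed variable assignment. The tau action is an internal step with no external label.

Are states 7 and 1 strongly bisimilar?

Answer: BISIMILAR

Trace:
Refine partition for ~:
  P[0] = {{0,1,2,3,4,5,6,7}}
  P[1] = {{0},{1,3,7},{2,6},{4,5}}
  P[2] = {{0},{1,7},{2,6},{3},{4},{5}}
stable after 3 split(s): 6 block(s)
[7]={1,7}  [1]={1,7}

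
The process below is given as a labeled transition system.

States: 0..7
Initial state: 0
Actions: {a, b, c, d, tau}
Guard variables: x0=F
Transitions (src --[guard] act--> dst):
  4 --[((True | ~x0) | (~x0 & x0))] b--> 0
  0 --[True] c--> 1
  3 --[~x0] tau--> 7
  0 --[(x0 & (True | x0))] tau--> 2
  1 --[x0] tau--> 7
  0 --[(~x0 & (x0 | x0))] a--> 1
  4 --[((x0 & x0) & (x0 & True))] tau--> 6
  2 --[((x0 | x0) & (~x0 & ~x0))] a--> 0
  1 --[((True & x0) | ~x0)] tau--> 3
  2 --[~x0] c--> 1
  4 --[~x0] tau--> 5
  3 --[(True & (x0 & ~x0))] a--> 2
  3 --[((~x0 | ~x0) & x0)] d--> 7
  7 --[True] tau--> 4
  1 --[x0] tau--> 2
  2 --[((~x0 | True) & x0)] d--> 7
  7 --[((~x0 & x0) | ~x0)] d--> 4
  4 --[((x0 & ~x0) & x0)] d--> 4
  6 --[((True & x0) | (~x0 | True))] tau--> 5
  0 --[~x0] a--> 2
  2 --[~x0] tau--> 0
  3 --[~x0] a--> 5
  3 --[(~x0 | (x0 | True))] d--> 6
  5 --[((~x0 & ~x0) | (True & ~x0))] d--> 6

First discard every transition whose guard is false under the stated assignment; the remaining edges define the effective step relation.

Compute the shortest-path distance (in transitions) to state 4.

Layered search for 4:
  depth 0: {0}
  depth 1: {1,2}
  depth 2: {3}
  depth 3: {5,6,7}
  depth 4: {4}
4 enters at depth 4; path c·tau·tau·d

Answer: 4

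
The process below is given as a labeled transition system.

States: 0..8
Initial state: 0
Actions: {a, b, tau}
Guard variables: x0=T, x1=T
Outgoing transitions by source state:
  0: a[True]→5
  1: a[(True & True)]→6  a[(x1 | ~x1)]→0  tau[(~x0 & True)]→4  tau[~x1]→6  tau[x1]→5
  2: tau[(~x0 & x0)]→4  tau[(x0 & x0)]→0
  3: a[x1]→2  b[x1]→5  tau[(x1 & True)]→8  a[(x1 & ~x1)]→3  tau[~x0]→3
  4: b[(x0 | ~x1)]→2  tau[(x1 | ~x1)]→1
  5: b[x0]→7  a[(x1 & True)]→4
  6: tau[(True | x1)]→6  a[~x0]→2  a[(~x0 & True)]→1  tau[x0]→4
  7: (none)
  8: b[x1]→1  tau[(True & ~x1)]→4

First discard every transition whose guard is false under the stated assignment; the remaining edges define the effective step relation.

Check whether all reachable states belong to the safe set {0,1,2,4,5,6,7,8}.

Answer: INVARIANT HOLDS

Analysis:
Safe = {0,1,2,4,5,6,7,8}
Reachable = {0,1,2,4,5,6,7}
  0: ✓
  1: ✓
  2: ✓
  4: ✓
  5: ✓
  6: ✓
  7: ✓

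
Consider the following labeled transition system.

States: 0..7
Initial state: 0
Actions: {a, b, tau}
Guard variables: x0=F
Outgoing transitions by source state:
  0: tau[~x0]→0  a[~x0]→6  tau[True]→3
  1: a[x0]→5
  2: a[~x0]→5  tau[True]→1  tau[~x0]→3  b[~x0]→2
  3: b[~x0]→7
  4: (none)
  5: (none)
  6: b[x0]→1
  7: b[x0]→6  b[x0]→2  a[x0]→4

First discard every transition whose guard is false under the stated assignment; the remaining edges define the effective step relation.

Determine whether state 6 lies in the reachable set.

Answer: REACHABLE

Analysis:
Guard filter leaves 8 enabled edge(s).
depth 0: {0}
depth 1: {3,6}  cumulative {0,3,6}
depth 2: {7}  cumulative {0,3,6,7}
R = {0,3,6,7}
witness 6: a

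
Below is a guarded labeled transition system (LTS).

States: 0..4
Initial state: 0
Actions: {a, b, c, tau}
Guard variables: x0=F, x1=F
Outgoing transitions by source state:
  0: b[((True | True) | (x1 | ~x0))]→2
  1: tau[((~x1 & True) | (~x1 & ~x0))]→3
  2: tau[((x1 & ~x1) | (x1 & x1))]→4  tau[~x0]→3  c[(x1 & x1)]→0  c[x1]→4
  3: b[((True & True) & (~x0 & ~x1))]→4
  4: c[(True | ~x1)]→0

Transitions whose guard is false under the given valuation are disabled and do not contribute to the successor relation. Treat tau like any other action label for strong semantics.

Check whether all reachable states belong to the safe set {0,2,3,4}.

Allowed set {0,2,3,4}
Reach set: {0,2,3,4}
  0: ok
  2: ok
  3: ok
  4: ok

Answer: INVARIANT HOLDS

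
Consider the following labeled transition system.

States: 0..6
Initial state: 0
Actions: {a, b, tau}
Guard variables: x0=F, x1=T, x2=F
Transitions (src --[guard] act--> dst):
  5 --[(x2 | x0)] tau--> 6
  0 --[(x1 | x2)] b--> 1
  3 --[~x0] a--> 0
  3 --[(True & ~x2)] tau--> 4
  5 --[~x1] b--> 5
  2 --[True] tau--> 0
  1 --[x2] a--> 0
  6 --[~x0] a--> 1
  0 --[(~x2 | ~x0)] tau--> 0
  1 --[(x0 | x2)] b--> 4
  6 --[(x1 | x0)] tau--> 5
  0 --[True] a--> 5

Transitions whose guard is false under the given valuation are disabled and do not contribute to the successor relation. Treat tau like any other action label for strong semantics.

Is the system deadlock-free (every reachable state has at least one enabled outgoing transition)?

Reachable = {0,1,5}
  0: a→5  b→1  tau→0  [deg 3]
  1: ∅  [deadlock]
  5: ∅  [deadlock]
Path to 1: b

Answer: DEADLOCK at state 1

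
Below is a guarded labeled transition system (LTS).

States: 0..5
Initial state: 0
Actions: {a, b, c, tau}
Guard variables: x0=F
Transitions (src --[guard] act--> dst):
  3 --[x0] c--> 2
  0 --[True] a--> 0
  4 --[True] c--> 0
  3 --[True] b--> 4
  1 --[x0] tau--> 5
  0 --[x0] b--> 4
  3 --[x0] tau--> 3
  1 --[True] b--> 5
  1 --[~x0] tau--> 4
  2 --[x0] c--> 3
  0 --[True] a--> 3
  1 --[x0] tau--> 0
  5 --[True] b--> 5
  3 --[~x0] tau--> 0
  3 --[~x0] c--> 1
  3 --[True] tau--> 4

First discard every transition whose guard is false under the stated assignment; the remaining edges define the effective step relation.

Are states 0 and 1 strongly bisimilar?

Answer: NOT BISIMILAR

Analysis:
Bisimulation quotient by refinement:
  π0 = {{0,1,2,3,4,5}}
  π1 = {{0},{1},{2},{3},{4},{5}}
Fixed point at round 2; 6 class(es).
class of 0: {0}; class of 1: {1}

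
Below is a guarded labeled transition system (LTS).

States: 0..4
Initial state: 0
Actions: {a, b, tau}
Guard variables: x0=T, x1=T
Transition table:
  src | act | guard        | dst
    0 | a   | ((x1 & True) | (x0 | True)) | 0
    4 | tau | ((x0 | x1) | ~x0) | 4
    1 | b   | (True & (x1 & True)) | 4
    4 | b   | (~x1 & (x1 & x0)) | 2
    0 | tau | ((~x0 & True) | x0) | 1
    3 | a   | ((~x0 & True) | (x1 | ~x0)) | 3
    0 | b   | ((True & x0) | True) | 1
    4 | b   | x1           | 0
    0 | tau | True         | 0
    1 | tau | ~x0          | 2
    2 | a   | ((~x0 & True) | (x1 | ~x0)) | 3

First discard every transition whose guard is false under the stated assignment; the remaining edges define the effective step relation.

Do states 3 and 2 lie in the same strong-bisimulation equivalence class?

Refine partition for ~:
  P[0] = {{0,1,2,3,4}}
  P[1] = {{0},{1},{2,3},{4}}
stable after 2 split(s): 4 block(s)
3∈{2,3}, 2∈{2,3}

Answer: BISIMILAR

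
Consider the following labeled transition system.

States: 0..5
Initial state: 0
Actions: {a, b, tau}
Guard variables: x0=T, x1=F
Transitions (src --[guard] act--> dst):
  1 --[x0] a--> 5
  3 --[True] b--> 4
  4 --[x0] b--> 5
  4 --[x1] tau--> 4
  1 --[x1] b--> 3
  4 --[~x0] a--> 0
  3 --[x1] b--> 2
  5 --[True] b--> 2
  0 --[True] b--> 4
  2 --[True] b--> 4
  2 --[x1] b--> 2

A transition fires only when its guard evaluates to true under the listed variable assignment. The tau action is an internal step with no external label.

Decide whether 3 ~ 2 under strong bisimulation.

Answer: BISIMILAR

Analysis:
Compute ~ classes (split until stable):
  P[0] = {{0,1,2,3,4,5}}
  P[1] = {{0,2,3,4,5},{1}}
Fixed point at round 2; 2 class(es).
class of 3: {0,2,3,4,5}; class of 2: {0,2,3,4,5}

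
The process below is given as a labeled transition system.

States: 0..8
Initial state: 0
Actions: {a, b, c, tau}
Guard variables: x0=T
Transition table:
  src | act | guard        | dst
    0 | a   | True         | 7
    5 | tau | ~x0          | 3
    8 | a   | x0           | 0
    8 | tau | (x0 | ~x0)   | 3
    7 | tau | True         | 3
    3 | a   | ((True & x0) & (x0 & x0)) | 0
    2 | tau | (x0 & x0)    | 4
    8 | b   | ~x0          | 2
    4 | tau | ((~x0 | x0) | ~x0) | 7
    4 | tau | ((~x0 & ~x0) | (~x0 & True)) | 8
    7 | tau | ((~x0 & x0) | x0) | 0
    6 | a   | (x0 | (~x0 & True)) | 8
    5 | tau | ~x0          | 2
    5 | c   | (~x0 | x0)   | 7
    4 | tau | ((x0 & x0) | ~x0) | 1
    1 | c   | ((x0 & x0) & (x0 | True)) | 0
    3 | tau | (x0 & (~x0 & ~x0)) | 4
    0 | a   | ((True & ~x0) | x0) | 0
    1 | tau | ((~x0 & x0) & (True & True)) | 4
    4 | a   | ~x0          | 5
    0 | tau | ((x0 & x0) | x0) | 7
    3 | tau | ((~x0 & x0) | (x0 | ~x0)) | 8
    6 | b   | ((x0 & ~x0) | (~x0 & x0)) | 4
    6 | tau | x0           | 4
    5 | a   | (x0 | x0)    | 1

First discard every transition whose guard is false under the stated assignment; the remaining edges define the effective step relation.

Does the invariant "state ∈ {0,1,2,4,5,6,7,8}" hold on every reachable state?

Inv-set: {0,1,2,4,5,6,7,8}
R = {0,3,7,8}
  0: ok
  3: VIOLATES
  7: ok
  8: ok
reach 3 via a·tau — violates

Answer: INVARIANT VIOLATED at state 3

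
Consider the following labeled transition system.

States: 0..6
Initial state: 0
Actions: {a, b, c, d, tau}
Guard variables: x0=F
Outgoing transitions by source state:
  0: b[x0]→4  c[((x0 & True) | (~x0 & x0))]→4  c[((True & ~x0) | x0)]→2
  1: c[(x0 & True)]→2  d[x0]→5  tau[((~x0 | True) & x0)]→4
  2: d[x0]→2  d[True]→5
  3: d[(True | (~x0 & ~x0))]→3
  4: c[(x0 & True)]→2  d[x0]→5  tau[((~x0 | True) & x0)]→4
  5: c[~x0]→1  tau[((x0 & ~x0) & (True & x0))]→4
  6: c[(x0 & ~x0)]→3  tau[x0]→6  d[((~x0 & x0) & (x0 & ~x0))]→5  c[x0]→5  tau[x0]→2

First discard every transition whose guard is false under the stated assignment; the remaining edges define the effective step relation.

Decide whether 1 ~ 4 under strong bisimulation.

Answer: BISIMILAR

Working:
Bisimulation quotient by refinement:
  π0 = {{0,1,2,3,4,5,6}}
  π1 = {{0,5},{1,4,6},{2,3}}
  π2 = {{0},{1,4,6},{2},{3},{5}}
5 equivalence class(es) (converged in 3)
class of 1: {1,4,6}; class of 4: {1,4,6}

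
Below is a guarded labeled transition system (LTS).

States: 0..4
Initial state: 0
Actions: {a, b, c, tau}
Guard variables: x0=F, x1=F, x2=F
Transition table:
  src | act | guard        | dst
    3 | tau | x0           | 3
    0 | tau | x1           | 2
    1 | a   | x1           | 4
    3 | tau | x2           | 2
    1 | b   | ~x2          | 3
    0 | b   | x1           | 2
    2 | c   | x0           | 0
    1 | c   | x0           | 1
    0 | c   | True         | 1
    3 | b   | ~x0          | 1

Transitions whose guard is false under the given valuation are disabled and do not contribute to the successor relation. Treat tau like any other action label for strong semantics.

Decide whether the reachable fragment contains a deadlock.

Answer: DEADLOCK-FREE

Trace:
Reachable = {0,1,3}
  0: c→1  [1 exit(s)]
  1: b→3  [1 exit(s)]
  3: b→1  [1 exit(s)]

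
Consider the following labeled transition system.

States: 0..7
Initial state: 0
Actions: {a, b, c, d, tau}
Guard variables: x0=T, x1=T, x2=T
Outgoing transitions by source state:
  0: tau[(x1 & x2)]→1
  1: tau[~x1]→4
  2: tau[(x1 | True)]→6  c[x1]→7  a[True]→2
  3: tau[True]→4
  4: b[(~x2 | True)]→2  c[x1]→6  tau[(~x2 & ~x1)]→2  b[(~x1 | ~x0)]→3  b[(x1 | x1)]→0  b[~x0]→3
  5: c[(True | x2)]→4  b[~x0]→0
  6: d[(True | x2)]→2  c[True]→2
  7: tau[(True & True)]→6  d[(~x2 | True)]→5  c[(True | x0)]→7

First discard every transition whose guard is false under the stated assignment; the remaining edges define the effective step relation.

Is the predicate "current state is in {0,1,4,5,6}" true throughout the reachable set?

Answer: INVARIANT HOLDS

Trace:
Safe = {0,1,4,5,6}
Reachable = {0,1}
  0: ok
  1: ok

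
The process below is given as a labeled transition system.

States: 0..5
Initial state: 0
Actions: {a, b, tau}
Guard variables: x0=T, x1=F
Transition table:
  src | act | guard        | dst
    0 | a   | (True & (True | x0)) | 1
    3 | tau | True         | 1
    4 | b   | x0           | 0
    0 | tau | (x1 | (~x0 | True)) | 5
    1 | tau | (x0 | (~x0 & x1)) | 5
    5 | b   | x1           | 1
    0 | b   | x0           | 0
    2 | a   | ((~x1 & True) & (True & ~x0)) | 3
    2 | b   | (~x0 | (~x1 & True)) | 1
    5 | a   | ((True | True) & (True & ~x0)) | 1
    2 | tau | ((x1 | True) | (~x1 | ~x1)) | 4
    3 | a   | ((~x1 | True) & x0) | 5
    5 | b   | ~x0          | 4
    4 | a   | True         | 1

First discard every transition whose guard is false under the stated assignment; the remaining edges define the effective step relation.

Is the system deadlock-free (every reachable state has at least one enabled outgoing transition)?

Reach set: {0,1,5}
  0: a→1  b→0  tau→5  [deg 3]
  1: tau→5  [deg 1]
  5: ∅  [deadlock]
trace reaching 5: tau

Answer: DEADLOCK at state 5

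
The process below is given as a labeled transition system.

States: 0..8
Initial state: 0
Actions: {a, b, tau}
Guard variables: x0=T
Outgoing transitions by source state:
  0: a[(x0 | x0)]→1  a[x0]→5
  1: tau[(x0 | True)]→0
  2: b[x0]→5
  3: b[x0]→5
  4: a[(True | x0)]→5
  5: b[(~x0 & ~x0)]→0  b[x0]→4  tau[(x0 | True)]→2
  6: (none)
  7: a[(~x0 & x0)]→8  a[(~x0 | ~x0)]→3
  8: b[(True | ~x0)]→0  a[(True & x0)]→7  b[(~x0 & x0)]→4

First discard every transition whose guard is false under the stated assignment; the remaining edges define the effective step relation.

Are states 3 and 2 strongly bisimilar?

Answer: BISIMILAR

Analysis:
Bisimulation quotient by refinement:
  round 0: {{0,1,2,3,4,5,6,7,8}}
  round 1: {{0,4},{1},{2,3},{5},{6,7},{8}}
  round 2: {{0},{1},{2,3},{4},{5},{6,7},{8}}
stable after 3 split(s): 7 block(s)
3∈{2,3}, 2∈{2,3}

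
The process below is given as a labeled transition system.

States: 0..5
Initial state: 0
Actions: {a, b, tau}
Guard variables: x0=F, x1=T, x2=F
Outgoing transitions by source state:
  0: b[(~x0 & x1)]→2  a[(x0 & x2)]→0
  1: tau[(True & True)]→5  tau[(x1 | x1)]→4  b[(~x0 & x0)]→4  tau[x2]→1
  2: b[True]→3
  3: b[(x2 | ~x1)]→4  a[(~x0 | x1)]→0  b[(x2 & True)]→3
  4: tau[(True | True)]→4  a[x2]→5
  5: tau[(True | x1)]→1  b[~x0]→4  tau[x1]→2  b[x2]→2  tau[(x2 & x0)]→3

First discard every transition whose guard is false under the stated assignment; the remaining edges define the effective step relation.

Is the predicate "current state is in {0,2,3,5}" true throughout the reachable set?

Answer: INVARIANT HOLDS

Trace:
Inv-set: {0,2,3,5}
Reach set: {0,2,3}
  0: ✓
  2: ✓
  3: ✓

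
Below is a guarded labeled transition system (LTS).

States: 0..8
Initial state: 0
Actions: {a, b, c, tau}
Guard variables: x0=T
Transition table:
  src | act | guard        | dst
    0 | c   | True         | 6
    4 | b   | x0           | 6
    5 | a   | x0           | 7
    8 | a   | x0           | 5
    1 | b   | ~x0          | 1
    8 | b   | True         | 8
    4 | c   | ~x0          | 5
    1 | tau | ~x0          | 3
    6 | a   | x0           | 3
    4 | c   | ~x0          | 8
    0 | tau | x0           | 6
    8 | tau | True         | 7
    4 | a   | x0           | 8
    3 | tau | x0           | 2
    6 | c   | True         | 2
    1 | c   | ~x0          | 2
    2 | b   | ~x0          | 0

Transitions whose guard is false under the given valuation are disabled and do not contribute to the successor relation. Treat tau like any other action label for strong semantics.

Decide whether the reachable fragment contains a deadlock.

Answer: DEADLOCK at state 2

Working:
R = {0,2,3,6}
  0: c→6  tau→6  [deg 2]
  2: ∅  [no exit]
  3: tau→2  [deg 1]
  6: a→3  c→2  [deg 2]
witness 2: c·c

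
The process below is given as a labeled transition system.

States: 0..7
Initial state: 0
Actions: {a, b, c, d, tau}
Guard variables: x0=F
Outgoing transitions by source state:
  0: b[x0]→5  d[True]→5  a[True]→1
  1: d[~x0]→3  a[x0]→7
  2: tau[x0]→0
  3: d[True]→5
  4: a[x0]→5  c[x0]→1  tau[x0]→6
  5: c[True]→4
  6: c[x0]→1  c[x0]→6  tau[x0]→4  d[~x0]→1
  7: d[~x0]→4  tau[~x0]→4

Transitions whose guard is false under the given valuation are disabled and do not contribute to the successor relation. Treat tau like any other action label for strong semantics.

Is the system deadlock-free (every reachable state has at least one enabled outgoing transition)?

Reachable = {0,1,3,4,5}
  0: a→1  d→5  [2 out]
  1: d→3  [1 out]
  3: d→5  [1 out]
  4: ∅  [STUCK]
  5: c→4  [1 out]
trace reaching 4: d·c

Answer: DEADLOCK at state 4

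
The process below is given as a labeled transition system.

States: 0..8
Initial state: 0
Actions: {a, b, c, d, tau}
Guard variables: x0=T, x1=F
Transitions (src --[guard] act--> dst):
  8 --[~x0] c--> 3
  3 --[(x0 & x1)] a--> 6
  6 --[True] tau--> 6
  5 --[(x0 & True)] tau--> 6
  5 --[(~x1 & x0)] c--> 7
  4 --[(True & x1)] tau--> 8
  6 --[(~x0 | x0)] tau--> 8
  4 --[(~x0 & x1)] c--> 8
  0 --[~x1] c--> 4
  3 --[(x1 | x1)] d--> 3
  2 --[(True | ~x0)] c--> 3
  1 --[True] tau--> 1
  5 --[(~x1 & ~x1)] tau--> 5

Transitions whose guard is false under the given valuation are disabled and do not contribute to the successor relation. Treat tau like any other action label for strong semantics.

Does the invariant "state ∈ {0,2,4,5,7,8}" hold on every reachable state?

Safe = {0,2,4,5,7,8}
Reach set: {0,4}
  0: ok
  4: ok

Answer: INVARIANT HOLDS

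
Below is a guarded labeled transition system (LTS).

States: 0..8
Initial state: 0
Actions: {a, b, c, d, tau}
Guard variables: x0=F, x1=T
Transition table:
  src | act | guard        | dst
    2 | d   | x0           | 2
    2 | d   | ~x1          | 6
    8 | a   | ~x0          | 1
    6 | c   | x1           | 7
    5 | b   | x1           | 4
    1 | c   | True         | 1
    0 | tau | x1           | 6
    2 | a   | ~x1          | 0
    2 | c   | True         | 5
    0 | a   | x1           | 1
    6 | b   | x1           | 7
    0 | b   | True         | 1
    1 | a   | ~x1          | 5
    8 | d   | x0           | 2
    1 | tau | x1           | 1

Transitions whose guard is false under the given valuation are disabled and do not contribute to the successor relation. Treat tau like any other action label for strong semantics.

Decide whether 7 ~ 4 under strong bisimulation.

Answer: BISIMILAR

Working:
Compute ~ classes (split until stable):
  π0 = {{0,1,2,3,4,5,6,7,8}}
  π1 = {{0},{1},{2},{3,4,7},{5},{6},{8}}
stable after 2 split(s): 7 block(s)
class of 7: {3,4,7}; class of 4: {3,4,7}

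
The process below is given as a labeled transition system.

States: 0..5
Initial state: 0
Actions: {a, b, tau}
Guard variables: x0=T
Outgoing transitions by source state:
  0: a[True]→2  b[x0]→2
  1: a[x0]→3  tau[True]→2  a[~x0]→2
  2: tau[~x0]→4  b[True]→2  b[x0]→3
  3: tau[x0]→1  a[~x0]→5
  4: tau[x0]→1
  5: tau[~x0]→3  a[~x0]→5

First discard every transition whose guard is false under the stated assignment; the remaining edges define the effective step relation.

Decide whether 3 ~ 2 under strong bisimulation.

Answer: NOT BISIMILAR

Analysis:
Refine partition for ~:
  round 0: {{0,1,2,3,4,5}}
  round 1: {{0},{1},{2},{3,4},{5}}
stable after 2 split(s): 5 block(s)
3∈{3,4}, 2∈{2}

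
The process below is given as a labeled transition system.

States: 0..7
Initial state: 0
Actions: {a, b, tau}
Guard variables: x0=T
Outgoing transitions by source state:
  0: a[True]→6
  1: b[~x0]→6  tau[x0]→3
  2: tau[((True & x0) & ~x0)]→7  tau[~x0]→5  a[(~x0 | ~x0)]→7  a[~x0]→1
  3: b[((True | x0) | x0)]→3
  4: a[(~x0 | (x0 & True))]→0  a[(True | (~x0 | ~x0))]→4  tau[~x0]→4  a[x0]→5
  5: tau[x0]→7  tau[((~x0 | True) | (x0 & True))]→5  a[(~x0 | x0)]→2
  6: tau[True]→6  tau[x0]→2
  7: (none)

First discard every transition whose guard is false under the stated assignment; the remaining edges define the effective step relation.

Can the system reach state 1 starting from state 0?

Answer: UNREACHABLE

Working:
After dropping false guards: 11 live edges.
Layer 0: {0}
Layer 1: {6}  now seen {0,6}
Layer 2: {2}  now seen {0,2,6}
R = {0,2,6}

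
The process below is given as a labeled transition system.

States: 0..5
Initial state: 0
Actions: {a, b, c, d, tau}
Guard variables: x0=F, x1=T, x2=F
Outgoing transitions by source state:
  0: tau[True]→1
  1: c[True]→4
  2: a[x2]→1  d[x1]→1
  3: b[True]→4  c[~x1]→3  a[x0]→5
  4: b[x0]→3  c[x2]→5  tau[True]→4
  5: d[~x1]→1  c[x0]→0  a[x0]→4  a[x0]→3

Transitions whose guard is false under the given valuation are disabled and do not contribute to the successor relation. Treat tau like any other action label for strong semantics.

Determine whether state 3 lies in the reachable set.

5 transition(s) survive guard evaluation.
depth 0: {0}
depth 1: {1}  now seen {0,1}
depth 2: {4}  now seen {0,1,4}
R = {0,1,4}

Answer: UNREACHABLE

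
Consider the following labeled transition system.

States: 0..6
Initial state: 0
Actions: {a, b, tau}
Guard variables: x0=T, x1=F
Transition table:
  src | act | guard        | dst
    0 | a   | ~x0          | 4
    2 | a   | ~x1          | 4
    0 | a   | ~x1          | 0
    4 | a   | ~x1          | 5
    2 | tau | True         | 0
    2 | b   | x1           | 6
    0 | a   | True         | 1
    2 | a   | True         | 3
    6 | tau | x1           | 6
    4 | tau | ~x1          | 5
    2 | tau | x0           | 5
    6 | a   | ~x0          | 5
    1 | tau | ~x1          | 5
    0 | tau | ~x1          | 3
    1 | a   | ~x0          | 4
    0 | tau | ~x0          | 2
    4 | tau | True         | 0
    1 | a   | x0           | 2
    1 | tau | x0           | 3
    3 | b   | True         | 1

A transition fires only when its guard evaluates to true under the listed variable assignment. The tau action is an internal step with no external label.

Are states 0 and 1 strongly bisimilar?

Answer: NOT BISIMILAR

Trace:
Bisimulation quotient by refinement:
  P[0] = {{0,1,2,3,4,5,6}}
  P[1] = {{0,1,2,4},{3},{5,6}}
  P[2] = {{0},{1},{2},{3},{4},{5,6}}
Fixed point at round 3; 6 class(es).
class of 0: {0}; class of 1: {1}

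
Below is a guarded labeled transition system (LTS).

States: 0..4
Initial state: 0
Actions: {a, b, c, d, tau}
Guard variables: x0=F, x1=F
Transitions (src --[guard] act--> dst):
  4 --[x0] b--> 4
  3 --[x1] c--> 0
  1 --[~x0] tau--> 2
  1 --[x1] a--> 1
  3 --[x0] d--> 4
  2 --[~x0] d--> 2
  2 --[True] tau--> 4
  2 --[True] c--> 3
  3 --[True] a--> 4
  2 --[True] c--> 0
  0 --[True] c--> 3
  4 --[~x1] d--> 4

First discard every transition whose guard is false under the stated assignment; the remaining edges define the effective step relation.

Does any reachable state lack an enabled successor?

R = {0,3,4}
  0: c→3  [deg 1]
  3: a→4  [deg 1]
  4: d→4  [deg 1]

Answer: DEADLOCK-FREE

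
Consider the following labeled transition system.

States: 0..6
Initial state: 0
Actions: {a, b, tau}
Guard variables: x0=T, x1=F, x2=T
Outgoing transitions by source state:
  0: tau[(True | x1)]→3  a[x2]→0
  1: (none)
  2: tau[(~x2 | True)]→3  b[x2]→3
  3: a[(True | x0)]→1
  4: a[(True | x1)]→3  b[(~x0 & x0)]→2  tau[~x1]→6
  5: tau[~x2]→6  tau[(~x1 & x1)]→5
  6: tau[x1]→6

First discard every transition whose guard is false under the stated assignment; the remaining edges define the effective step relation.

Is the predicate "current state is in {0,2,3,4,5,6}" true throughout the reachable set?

Answer: INVARIANT VIOLATED at state 1

Working:
Inv-set: {0,2,3,4,5,6}
Reach set: {0,1,3}
  0: safe
  1: ✗ unsafe
  3: safe
reach 1 via tau·a — violates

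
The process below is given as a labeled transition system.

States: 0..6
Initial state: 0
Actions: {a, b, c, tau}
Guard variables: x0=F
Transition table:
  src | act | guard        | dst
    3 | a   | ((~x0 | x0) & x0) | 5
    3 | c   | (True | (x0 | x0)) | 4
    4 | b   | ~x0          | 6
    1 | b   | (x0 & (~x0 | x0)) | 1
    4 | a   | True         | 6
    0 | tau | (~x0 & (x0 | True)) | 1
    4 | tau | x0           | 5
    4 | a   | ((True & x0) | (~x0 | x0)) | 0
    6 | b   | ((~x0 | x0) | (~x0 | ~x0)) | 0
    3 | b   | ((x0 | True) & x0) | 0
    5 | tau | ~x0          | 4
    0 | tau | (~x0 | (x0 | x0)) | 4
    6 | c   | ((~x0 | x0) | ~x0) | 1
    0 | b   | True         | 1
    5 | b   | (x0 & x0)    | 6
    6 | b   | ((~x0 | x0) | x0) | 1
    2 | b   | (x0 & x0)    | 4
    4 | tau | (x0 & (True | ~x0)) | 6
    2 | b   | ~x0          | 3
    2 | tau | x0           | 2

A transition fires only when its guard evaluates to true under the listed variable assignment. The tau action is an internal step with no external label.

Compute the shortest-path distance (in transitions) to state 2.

Layered search for 2:
  Layer 0: {0}
  Layer 1: {1,4}
  Layer 2: {6}
2 never appears.

Answer: UNREACHABLE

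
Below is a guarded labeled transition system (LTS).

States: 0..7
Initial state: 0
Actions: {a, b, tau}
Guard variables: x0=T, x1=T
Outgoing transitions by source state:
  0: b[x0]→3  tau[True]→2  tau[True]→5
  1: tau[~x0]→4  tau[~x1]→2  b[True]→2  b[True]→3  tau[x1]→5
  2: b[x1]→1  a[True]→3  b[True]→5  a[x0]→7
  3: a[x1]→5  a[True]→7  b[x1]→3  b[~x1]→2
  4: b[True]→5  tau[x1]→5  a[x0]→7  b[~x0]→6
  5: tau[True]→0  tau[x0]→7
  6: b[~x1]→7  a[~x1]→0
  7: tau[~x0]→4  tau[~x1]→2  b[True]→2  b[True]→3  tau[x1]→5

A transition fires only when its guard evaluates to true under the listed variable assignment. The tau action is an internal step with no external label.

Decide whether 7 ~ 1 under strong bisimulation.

Bisimulation quotient by refinement:
  π0 = {{0,1,2,3,4,5,6,7}}
  π1 = {{0,1,7},{2,3},{4},{5},{6}}
  π2 = {{0},{1,7},{2},{3},{4},{5},{6}}
7 equivalence class(es) (converged in 3)
class of 7: {1,7}; class of 1: {1,7}

Answer: BISIMILAR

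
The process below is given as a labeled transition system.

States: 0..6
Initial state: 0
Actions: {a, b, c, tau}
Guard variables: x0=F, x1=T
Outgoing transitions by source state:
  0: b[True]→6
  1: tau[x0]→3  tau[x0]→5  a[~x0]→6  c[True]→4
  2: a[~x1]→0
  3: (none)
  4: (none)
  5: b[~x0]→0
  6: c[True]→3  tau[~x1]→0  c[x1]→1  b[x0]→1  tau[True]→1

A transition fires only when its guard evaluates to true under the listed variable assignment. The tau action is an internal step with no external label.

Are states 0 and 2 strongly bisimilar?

Bisimulation quotient by refinement:
  round 0: {{0,1,2,3,4,5,6}}
  round 1: {{0,5},{1},{2,3,4},{6}}
  round 2: {{0},{1},{2,3,4},{5},{6}}
5 equivalence class(es) (converged in 3)
class of 0: {0}; class of 2: {2,3,4}

Answer: NOT BISIMILAR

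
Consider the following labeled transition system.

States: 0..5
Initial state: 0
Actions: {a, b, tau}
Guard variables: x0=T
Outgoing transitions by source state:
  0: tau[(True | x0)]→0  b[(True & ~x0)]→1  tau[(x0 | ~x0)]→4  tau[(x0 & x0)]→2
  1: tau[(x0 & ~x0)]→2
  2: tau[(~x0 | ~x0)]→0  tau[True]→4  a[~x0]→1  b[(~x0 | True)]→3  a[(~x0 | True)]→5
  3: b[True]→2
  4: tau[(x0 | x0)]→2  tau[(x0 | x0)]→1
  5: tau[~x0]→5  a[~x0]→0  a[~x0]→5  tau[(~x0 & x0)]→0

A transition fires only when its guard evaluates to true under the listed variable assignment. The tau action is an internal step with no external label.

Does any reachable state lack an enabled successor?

Answer: DEADLOCK at state 1

Working:
Reach set: {0,1,2,3,4,5}
  0: tau→0  tau→2  tau→4  [3 out]
  1: ∅  [no exit]
  2: a→5  b→3  tau→4  [3 out]
  3: b→2  [1 out]
  4: tau→1  tau→2  [2 out]
  5: ∅  [no exit]
witness 1: tau·tau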